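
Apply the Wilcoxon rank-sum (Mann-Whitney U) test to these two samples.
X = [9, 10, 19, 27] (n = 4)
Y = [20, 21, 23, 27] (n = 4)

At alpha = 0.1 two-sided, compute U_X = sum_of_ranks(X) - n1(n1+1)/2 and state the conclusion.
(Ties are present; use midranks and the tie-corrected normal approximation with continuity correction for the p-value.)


Step 1: Combine and sort all 8 observations; assign midranks.
sorted (value, group): (9,X), (10,X), (19,X), (20,Y), (21,Y), (23,Y), (27,X), (27,Y)
ranks: 9->1, 10->2, 19->3, 20->4, 21->5, 23->6, 27->7.5, 27->7.5
Step 2: Rank sum for X: R1 = 1 + 2 + 3 + 7.5 = 13.5.
Step 3: U_X = R1 - n1(n1+1)/2 = 13.5 - 4*5/2 = 13.5 - 10 = 3.5.
       U_Y = n1*n2 - U_X = 16 - 3.5 = 12.5.
Step 4: Ties are present, so use the tie-corrected normal approximation (with continuity correction) for the p-value.
Step 5: p-value = 0.245383; compare to alpha = 0.1. fail to reject H0.

U_X = 3.5, p = 0.245383, fail to reject H0 at alpha = 0.1.


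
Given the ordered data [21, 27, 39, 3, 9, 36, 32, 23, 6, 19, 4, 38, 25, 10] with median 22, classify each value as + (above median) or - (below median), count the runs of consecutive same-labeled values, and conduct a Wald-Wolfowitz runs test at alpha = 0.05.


Step 1: Compute median = 22; label A = above, B = below.
Labels in order: BAABBAAABBBAAB  (n_A = 7, n_B = 7)
Step 2: Count runs R = 7.
Step 3: Under H0 (random ordering), E[R] = 2*n_A*n_B/(n_A+n_B) + 1 = 2*7*7/14 + 1 = 8.0000.
        Var[R] = 2*n_A*n_B*(2*n_A*n_B - n_A - n_B) / ((n_A+n_B)^2 * (n_A+n_B-1)) = 8232/2548 = 3.2308.
        SD[R] = 1.7974.
Step 4: Continuity-corrected z = (R + 0.5 - E[R]) / SD[R] = (7 + 0.5 - 8.0000) / 1.7974 = -0.2782.
Step 5: Two-sided p-value via normal approximation = 2*(1 - Phi(|z|)) = 0.780879.
Step 6: alpha = 0.05. fail to reject H0.

R = 7, z = -0.2782, p = 0.780879, fail to reject H0.


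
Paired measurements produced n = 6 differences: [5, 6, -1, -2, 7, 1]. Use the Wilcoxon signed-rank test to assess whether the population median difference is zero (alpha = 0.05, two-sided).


Step 1: Drop any zero differences (none here) and take |d_i|.
|d| = [5, 6, 1, 2, 7, 1]
Step 2: Midrank |d_i| (ties get averaged ranks).
ranks: |5|->4, |6|->5, |1|->1.5, |2|->3, |7|->6, |1|->1.5
Step 3: Attach original signs; sum ranks with positive sign and with negative sign.
W+ = 4 + 5 + 6 + 1.5 = 16.5
W- = 1.5 + 3 = 4.5
(Check: W+ + W- = 21 should equal n(n+1)/2 = 21.)
Step 4: Test statistic W = min(W+, W-) = 4.5.
Step 5: Ties in |d|, so use the tie-corrected normal approximation.
        E[W] = n(n+1)/4 = 6*7/4 = 10.5.
        Tie groups: |d|=1 (t=2); sum(t^3 - t) = 6.
        Var[W] = n(n+1)(2n+1)/24 - sum(t^3-t)/48 = 546/24 - 6/48 = 22.625.
        z = (W - E[W]) / sqrt(Var[W]) = (4.5 - 10.5) / 4.7566 = -1.2614.
        Two-sided p = 2*Phi(z) = 0.207160.
Step 6: alpha = 0.05. fail to reject H0.

W+ = 16.5, W- = 4.5, W = min = 4.5, p = 0.207160, fail to reject H0.


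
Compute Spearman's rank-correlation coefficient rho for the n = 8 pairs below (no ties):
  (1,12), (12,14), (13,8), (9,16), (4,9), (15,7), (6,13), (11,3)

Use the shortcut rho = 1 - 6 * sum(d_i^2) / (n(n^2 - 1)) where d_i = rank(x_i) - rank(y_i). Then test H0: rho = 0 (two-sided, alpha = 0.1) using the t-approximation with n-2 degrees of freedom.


Step 1: Rank x and y separately (midranks; no ties here).
rank(x): 1->1, 12->6, 13->7, 9->4, 4->2, 15->8, 6->3, 11->5
rank(y): 12->5, 14->7, 8->3, 16->8, 9->4, 7->2, 13->6, 3->1
Step 2: d_i = R_x(i) - R_y(i); compute d_i^2.
  (1-5)^2=16, (6-7)^2=1, (7-3)^2=16, (4-8)^2=16, (2-4)^2=4, (8-2)^2=36, (3-6)^2=9, (5-1)^2=16
sum(d^2) = 114.
Step 3: rho = 1 - 6*114 / (8*(8^2 - 1)) = 1 - 684/504 = -0.357143.
Step 4: Under H0, t = rho * sqrt((n-2)/(1-rho^2)) = -0.9366 ~ t(6).
Step 5: Two-sided p-value from the t-distribution with 6 df = 0.385121.
Step 6: alpha = 0.1. fail to reject H0.

rho = -0.3571, p = 0.385121, fail to reject H0 at alpha = 0.1.


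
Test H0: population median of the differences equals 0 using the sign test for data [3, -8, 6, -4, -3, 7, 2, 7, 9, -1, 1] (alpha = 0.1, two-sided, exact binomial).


Step 1: Discard zero differences. Original n = 11; n_eff = number of nonzero differences = 11.
Nonzero differences (with sign): +3, -8, +6, -4, -3, +7, +2, +7, +9, -1, +1
Step 2: Count signs: positive = 7, negative = 4.
Step 3: Under H0: P(positive) = 0.5, so the number of positives S ~ Bin(11, 0.5).
Step 4: Two-sided exact p-value = sum of Bin(11,0.5) probabilities at or below the observed probability = 0.548828.
Step 5: alpha = 0.1. fail to reject H0.

n_eff = 11, pos = 7, neg = 4, p = 0.548828, fail to reject H0.


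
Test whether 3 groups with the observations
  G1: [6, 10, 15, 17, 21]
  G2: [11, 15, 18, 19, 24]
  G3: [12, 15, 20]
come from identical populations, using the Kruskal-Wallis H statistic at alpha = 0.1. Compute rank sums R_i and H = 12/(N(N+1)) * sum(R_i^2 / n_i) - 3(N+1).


Step 1: Combine all N = 13 observations and assign midranks.
sorted (value, group, rank): (6,G1,1), (10,G1,2), (11,G2,3), (12,G3,4), (15,G1,6), (15,G2,6), (15,G3,6), (17,G1,8), (18,G2,9), (19,G2,10), (20,G3,11), (21,G1,12), (24,G2,13)
Step 2: Sum ranks within each group.
R_1 = 29 (n_1 = 5)
R_2 = 41 (n_2 = 5)
R_3 = 21 (n_3 = 3)
Step 3: H = 12/(N(N+1)) * sum(R_i^2/n_i) - 3(N+1)
     = 12/(13*14) * (29^2/5 + 41^2/5 + 21^2/3) - 3*14
     = 0.065934 * 651.4 - 42
     = 0.949451.
Step 4: Ties present; correction factor C = 1 - 24/(13^3 - 13) = 0.989011. Corrected H = 0.949451 / 0.989011 = 0.960000.
Step 5: Under H0, H ~ chi^2(2); p-value = 0.618783.
Step 6: alpha = 0.1. fail to reject H0.

H = 0.9600, df = 2, p = 0.618783, fail to reject H0.


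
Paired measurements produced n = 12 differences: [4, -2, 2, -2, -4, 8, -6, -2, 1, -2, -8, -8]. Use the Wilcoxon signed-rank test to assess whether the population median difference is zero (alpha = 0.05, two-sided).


Step 1: Drop any zero differences (none here) and take |d_i|.
|d| = [4, 2, 2, 2, 4, 8, 6, 2, 1, 2, 8, 8]
Step 2: Midrank |d_i| (ties get averaged ranks).
ranks: |4|->7.5, |2|->4, |2|->4, |2|->4, |4|->7.5, |8|->11, |6|->9, |2|->4, |1|->1, |2|->4, |8|->11, |8|->11
Step 3: Attach original signs; sum ranks with positive sign and with negative sign.
W+ = 7.5 + 4 + 11 + 1 = 23.5
W- = 4 + 4 + 7.5 + 9 + 4 + 4 + 11 + 11 = 54.5
(Check: W+ + W- = 78 should equal n(n+1)/2 = 78.)
Step 4: Test statistic W = min(W+, W-) = 23.5.
Step 5: Ties in |d|, so use the tie-corrected normal approximation.
        E[W] = n(n+1)/4 = 12*13/4 = 39.
        Tie groups: |d|=2 (t=5), |d|=4 (t=2), |d|=8 (t=3); sum(t^3 - t) = 150.
        Var[W] = n(n+1)(2n+1)/24 - sum(t^3-t)/48 = 3900/24 - 150/48 = 159.375.
        z = (W - E[W]) / sqrt(Var[W]) = (23.5 - 39) / 12.6244 = -1.2278.
        Two-sided p = 2*Phi(z) = 0.219528.
Step 6: alpha = 0.05. fail to reject H0.

W+ = 23.5, W- = 54.5, W = min = 23.5, p = 0.219528, fail to reject H0.


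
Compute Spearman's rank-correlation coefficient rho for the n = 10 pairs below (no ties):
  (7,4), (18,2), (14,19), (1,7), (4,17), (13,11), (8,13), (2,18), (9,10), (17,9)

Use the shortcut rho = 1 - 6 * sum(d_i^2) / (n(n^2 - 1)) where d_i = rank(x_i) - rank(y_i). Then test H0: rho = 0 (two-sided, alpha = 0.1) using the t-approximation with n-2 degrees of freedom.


Step 1: Rank x and y separately (midranks; no ties here).
rank(x): 7->4, 18->10, 14->8, 1->1, 4->3, 13->7, 8->5, 2->2, 9->6, 17->9
rank(y): 4->2, 2->1, 19->10, 7->3, 17->8, 11->6, 13->7, 18->9, 10->5, 9->4
Step 2: d_i = R_x(i) - R_y(i); compute d_i^2.
  (4-2)^2=4, (10-1)^2=81, (8-10)^2=4, (1-3)^2=4, (3-8)^2=25, (7-6)^2=1, (5-7)^2=4, (2-9)^2=49, (6-5)^2=1, (9-4)^2=25
sum(d^2) = 198.
Step 3: rho = 1 - 6*198 / (10*(10^2 - 1)) = 1 - 1188/990 = -0.200000.
Step 4: Under H0, t = rho * sqrt((n-2)/(1-rho^2)) = -0.5774 ~ t(8).
Step 5: Two-sided p-value from the t-distribution with 8 df = 0.579584.
Step 6: alpha = 0.1. fail to reject H0.

rho = -0.2000, p = 0.579584, fail to reject H0 at alpha = 0.1.


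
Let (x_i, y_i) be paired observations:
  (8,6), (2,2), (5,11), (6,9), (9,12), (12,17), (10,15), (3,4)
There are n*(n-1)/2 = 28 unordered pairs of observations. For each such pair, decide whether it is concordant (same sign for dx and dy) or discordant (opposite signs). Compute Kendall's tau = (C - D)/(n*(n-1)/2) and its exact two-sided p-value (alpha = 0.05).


Step 1: Enumerate the 28 unordered pairs (i,j) with i<j and classify each by sign(x_j-x_i) * sign(y_j-y_i).
  (1,2):dx=-6,dy=-4->C; (1,3):dx=-3,dy=+5->D; (1,4):dx=-2,dy=+3->D; (1,5):dx=+1,dy=+6->C
  (1,6):dx=+4,dy=+11->C; (1,7):dx=+2,dy=+9->C; (1,8):dx=-5,dy=-2->C; (2,3):dx=+3,dy=+9->C
  (2,4):dx=+4,dy=+7->C; (2,5):dx=+7,dy=+10->C; (2,6):dx=+10,dy=+15->C; (2,7):dx=+8,dy=+13->C
  (2,8):dx=+1,dy=+2->C; (3,4):dx=+1,dy=-2->D; (3,5):dx=+4,dy=+1->C; (3,6):dx=+7,dy=+6->C
  (3,7):dx=+5,dy=+4->C; (3,8):dx=-2,dy=-7->C; (4,5):dx=+3,dy=+3->C; (4,6):dx=+6,dy=+8->C
  (4,7):dx=+4,dy=+6->C; (4,8):dx=-3,dy=-5->C; (5,6):dx=+3,dy=+5->C; (5,7):dx=+1,dy=+3->C
  (5,8):dx=-6,dy=-8->C; (6,7):dx=-2,dy=-2->C; (6,8):dx=-9,dy=-13->C; (7,8):dx=-7,dy=-11->C
Step 2: C = 25, D = 3, total pairs = 28.
Step 3: tau = (C - D)/(n(n-1)/2) = (25 - 3)/28 = 0.785714.
Step 4: Exact two-sided p-value (enumerate n! = 40320 permutations of y under H0): p = 0.005506.
Step 5: alpha = 0.05. reject H0.

tau_b = 0.7857 (C=25, D=3), p = 0.005506, reject H0.


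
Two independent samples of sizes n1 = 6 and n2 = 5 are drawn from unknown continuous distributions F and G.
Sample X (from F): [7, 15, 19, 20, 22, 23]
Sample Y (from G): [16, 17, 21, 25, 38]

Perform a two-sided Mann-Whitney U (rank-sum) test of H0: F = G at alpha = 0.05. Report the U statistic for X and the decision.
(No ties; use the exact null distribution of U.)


Step 1: Combine and sort all 11 observations; assign midranks.
sorted (value, group): (7,X), (15,X), (16,Y), (17,Y), (19,X), (20,X), (21,Y), (22,X), (23,X), (25,Y), (38,Y)
ranks: 7->1, 15->2, 16->3, 17->4, 19->5, 20->6, 21->7, 22->8, 23->9, 25->10, 38->11
Step 2: Rank sum for X: R1 = 1 + 2 + 5 + 6 + 8 + 9 = 31.
Step 3: U_X = R1 - n1(n1+1)/2 = 31 - 6*7/2 = 31 - 21 = 10.
       U_Y = n1*n2 - U_X = 30 - 10 = 20.
Step 4: No ties, so the exact null distribution of U (based on enumerating the C(11,6) = 462 equally likely rank assignments) gives the two-sided p-value.
Step 5: p-value = 0.428571; compare to alpha = 0.05. fail to reject H0.

U_X = 10, p = 0.428571, fail to reject H0 at alpha = 0.05.


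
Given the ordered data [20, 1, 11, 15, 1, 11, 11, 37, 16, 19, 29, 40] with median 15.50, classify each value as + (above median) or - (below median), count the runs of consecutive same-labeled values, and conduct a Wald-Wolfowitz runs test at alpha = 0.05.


Step 1: Compute median = 15.50; label A = above, B = below.
Labels in order: ABBBBBBAAAAA  (n_A = 6, n_B = 6)
Step 2: Count runs R = 3.
Step 3: Under H0 (random ordering), E[R] = 2*n_A*n_B/(n_A+n_B) + 1 = 2*6*6/12 + 1 = 7.0000.
        Var[R] = 2*n_A*n_B*(2*n_A*n_B - n_A - n_B) / ((n_A+n_B)^2 * (n_A+n_B-1)) = 4320/1584 = 2.7273.
        SD[R] = 1.6514.
Step 4: Continuity-corrected z = (R + 0.5 - E[R]) / SD[R] = (3 + 0.5 - 7.0000) / 1.6514 = -2.1194.
Step 5: Two-sided p-value via normal approximation = 2*(1 - Phi(|z|)) = 0.034060.
Step 6: alpha = 0.05. reject H0.

R = 3, z = -2.1194, p = 0.034060, reject H0.


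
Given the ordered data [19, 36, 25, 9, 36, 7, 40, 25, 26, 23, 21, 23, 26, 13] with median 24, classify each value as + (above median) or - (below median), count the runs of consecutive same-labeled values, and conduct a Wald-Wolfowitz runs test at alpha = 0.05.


Step 1: Compute median = 24; label A = above, B = below.
Labels in order: BAABABAAABBBAB  (n_A = 7, n_B = 7)
Step 2: Count runs R = 9.
Step 3: Under H0 (random ordering), E[R] = 2*n_A*n_B/(n_A+n_B) + 1 = 2*7*7/14 + 1 = 8.0000.
        Var[R] = 2*n_A*n_B*(2*n_A*n_B - n_A - n_B) / ((n_A+n_B)^2 * (n_A+n_B-1)) = 8232/2548 = 3.2308.
        SD[R] = 1.7974.
Step 4: Continuity-corrected z = (R - 0.5 - E[R]) / SD[R] = (9 - 0.5 - 8.0000) / 1.7974 = 0.2782.
Step 5: Two-sided p-value via normal approximation = 2*(1 - Phi(|z|)) = 0.780879.
Step 6: alpha = 0.05. fail to reject H0.

R = 9, z = 0.2782, p = 0.780879, fail to reject H0.


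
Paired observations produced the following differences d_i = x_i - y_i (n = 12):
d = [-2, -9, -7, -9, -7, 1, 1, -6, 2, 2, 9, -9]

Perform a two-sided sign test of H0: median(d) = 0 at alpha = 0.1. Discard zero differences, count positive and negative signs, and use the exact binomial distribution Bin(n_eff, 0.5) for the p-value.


Step 1: Discard zero differences. Original n = 12; n_eff = number of nonzero differences = 12.
Nonzero differences (with sign): -2, -9, -7, -9, -7, +1, +1, -6, +2, +2, +9, -9
Step 2: Count signs: positive = 5, negative = 7.
Step 3: Under H0: P(positive) = 0.5, so the number of positives S ~ Bin(12, 0.5).
Step 4: Two-sided exact p-value = sum of Bin(12,0.5) probabilities at or below the observed probability = 0.774414.
Step 5: alpha = 0.1. fail to reject H0.

n_eff = 12, pos = 5, neg = 7, p = 0.774414, fail to reject H0.


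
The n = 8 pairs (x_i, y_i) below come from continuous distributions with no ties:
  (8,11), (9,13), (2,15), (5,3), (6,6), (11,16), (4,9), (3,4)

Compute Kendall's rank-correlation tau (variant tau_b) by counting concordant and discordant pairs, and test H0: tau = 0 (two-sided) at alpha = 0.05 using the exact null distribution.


Step 1: Enumerate the 28 unordered pairs (i,j) with i<j and classify each by sign(x_j-x_i) * sign(y_j-y_i).
  (1,2):dx=+1,dy=+2->C; (1,3):dx=-6,dy=+4->D; (1,4):dx=-3,dy=-8->C; (1,5):dx=-2,dy=-5->C
  (1,6):dx=+3,dy=+5->C; (1,7):dx=-4,dy=-2->C; (1,8):dx=-5,dy=-7->C; (2,3):dx=-7,dy=+2->D
  (2,4):dx=-4,dy=-10->C; (2,5):dx=-3,dy=-7->C; (2,6):dx=+2,dy=+3->C; (2,7):dx=-5,dy=-4->C
  (2,8):dx=-6,dy=-9->C; (3,4):dx=+3,dy=-12->D; (3,5):dx=+4,dy=-9->D; (3,6):dx=+9,dy=+1->C
  (3,7):dx=+2,dy=-6->D; (3,8):dx=+1,dy=-11->D; (4,5):dx=+1,dy=+3->C; (4,6):dx=+6,dy=+13->C
  (4,7):dx=-1,dy=+6->D; (4,8):dx=-2,dy=+1->D; (5,6):dx=+5,dy=+10->C; (5,7):dx=-2,dy=+3->D
  (5,8):dx=-3,dy=-2->C; (6,7):dx=-7,dy=-7->C; (6,8):dx=-8,dy=-12->C; (7,8):dx=-1,dy=-5->C
Step 2: C = 19, D = 9, total pairs = 28.
Step 3: tau = (C - D)/(n(n-1)/2) = (19 - 9)/28 = 0.357143.
Step 4: Exact two-sided p-value (enumerate n! = 40320 permutations of y under H0): p = 0.275099.
Step 5: alpha = 0.05. fail to reject H0.

tau_b = 0.3571 (C=19, D=9), p = 0.275099, fail to reject H0.


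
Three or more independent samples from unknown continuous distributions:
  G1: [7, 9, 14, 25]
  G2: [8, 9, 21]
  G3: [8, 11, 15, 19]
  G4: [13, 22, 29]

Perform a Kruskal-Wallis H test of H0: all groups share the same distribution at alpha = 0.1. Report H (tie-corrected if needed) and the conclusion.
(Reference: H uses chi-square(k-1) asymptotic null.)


Step 1: Combine all N = 14 observations and assign midranks.
sorted (value, group, rank): (7,G1,1), (8,G2,2.5), (8,G3,2.5), (9,G1,4.5), (9,G2,4.5), (11,G3,6), (13,G4,7), (14,G1,8), (15,G3,9), (19,G3,10), (21,G2,11), (22,G4,12), (25,G1,13), (29,G4,14)
Step 2: Sum ranks within each group.
R_1 = 26.5 (n_1 = 4)
R_2 = 18 (n_2 = 3)
R_3 = 27.5 (n_3 = 4)
R_4 = 33 (n_4 = 3)
Step 3: H = 12/(N(N+1)) * sum(R_i^2/n_i) - 3(N+1)
     = 12/(14*15) * (26.5^2/4 + 18^2/3 + 27.5^2/4 + 33^2/3) - 3*15
     = 0.057143 * 835.625 - 45
     = 2.750000.
Step 4: Ties present; correction factor C = 1 - 12/(14^3 - 14) = 0.995604. Corrected H = 2.750000 / 0.995604 = 2.762141.
Step 5: Under H0, H ~ chi^2(3); p-value = 0.429770.
Step 6: alpha = 0.1. fail to reject H0.

H = 2.7621, df = 3, p = 0.429770, fail to reject H0.


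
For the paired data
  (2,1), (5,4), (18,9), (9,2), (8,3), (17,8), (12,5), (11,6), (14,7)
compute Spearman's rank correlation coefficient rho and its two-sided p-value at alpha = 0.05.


Step 1: Rank x and y separately (midranks; no ties here).
rank(x): 2->1, 5->2, 18->9, 9->4, 8->3, 17->8, 12->6, 11->5, 14->7
rank(y): 1->1, 4->4, 9->9, 2->2, 3->3, 8->8, 5->5, 6->6, 7->7
Step 2: d_i = R_x(i) - R_y(i); compute d_i^2.
  (1-1)^2=0, (2-4)^2=4, (9-9)^2=0, (4-2)^2=4, (3-3)^2=0, (8-8)^2=0, (6-5)^2=1, (5-6)^2=1, (7-7)^2=0
sum(d^2) = 10.
Step 3: rho = 1 - 6*10 / (9*(9^2 - 1)) = 1 - 60/720 = 0.916667.
Step 4: Under H0, t = rho * sqrt((n-2)/(1-rho^2)) = 6.0685 ~ t(7).
Step 5: Two-sided p-value from the t-distribution with 7 df = 0.000507.
Step 6: alpha = 0.05. reject H0.

rho = 0.9167, p = 0.000507, reject H0 at alpha = 0.05.


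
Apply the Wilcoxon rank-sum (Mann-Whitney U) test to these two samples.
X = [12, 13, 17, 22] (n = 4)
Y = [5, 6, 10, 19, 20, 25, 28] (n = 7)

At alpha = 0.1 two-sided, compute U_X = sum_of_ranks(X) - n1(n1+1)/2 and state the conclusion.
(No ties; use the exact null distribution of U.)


Step 1: Combine and sort all 11 observations; assign midranks.
sorted (value, group): (5,Y), (6,Y), (10,Y), (12,X), (13,X), (17,X), (19,Y), (20,Y), (22,X), (25,Y), (28,Y)
ranks: 5->1, 6->2, 10->3, 12->4, 13->5, 17->6, 19->7, 20->8, 22->9, 25->10, 28->11
Step 2: Rank sum for X: R1 = 4 + 5 + 6 + 9 = 24.
Step 3: U_X = R1 - n1(n1+1)/2 = 24 - 4*5/2 = 24 - 10 = 14.
       U_Y = n1*n2 - U_X = 28 - 14 = 14.
Step 4: No ties, so the exact null distribution of U (based on enumerating the C(11,4) = 330 equally likely rank assignments) gives the two-sided p-value.
Step 5: p-value = 1.000000; compare to alpha = 0.1. fail to reject H0.

U_X = 14, p = 1.000000, fail to reject H0 at alpha = 0.1.


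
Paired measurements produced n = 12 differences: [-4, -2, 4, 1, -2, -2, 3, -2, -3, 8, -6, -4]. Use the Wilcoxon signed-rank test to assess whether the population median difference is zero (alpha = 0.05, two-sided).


Step 1: Drop any zero differences (none here) and take |d_i|.
|d| = [4, 2, 4, 1, 2, 2, 3, 2, 3, 8, 6, 4]
Step 2: Midrank |d_i| (ties get averaged ranks).
ranks: |4|->9, |2|->3.5, |4|->9, |1|->1, |2|->3.5, |2|->3.5, |3|->6.5, |2|->3.5, |3|->6.5, |8|->12, |6|->11, |4|->9
Step 3: Attach original signs; sum ranks with positive sign and with negative sign.
W+ = 9 + 1 + 6.5 + 12 = 28.5
W- = 9 + 3.5 + 3.5 + 3.5 + 3.5 + 6.5 + 11 + 9 = 49.5
(Check: W+ + W- = 78 should equal n(n+1)/2 = 78.)
Step 4: Test statistic W = min(W+, W-) = 28.5.
Step 5: Ties in |d|, so use the tie-corrected normal approximation.
        E[W] = n(n+1)/4 = 12*13/4 = 39.
        Tie groups: |d|=2 (t=4), |d|=3 (t=2), |d|=4 (t=3); sum(t^3 - t) = 90.
        Var[W] = n(n+1)(2n+1)/24 - sum(t^3-t)/48 = 3900/24 - 90/48 = 160.625.
        z = (W - E[W]) / sqrt(Var[W]) = (28.5 - 39) / 12.6738 = -0.8285.
        Two-sided p = 2*Phi(z) = 0.407398.
Step 6: alpha = 0.05. fail to reject H0.

W+ = 28.5, W- = 49.5, W = min = 28.5, p = 0.407398, fail to reject H0.


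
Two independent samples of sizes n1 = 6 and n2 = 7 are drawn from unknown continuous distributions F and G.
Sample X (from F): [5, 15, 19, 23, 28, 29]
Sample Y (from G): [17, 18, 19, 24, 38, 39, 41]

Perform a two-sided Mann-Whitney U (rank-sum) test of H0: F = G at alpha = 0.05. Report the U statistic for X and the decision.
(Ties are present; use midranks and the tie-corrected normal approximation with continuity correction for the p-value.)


Step 1: Combine and sort all 13 observations; assign midranks.
sorted (value, group): (5,X), (15,X), (17,Y), (18,Y), (19,X), (19,Y), (23,X), (24,Y), (28,X), (29,X), (38,Y), (39,Y), (41,Y)
ranks: 5->1, 15->2, 17->3, 18->4, 19->5.5, 19->5.5, 23->7, 24->8, 28->9, 29->10, 38->11, 39->12, 41->13
Step 2: Rank sum for X: R1 = 1 + 2 + 5.5 + 7 + 9 + 10 = 34.5.
Step 3: U_X = R1 - n1(n1+1)/2 = 34.5 - 6*7/2 = 34.5 - 21 = 13.5.
       U_Y = n1*n2 - U_X = 42 - 13.5 = 28.5.
Step 4: Ties are present, so use the tie-corrected normal approximation (with continuity correction) for the p-value.
Step 5: p-value = 0.316645; compare to alpha = 0.05. fail to reject H0.

U_X = 13.5, p = 0.316645, fail to reject H0 at alpha = 0.05.


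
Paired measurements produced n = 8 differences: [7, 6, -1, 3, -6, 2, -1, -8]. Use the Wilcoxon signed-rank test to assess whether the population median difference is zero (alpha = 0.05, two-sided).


Step 1: Drop any zero differences (none here) and take |d_i|.
|d| = [7, 6, 1, 3, 6, 2, 1, 8]
Step 2: Midrank |d_i| (ties get averaged ranks).
ranks: |7|->7, |6|->5.5, |1|->1.5, |3|->4, |6|->5.5, |2|->3, |1|->1.5, |8|->8
Step 3: Attach original signs; sum ranks with positive sign and with negative sign.
W+ = 7 + 5.5 + 4 + 3 = 19.5
W- = 1.5 + 5.5 + 1.5 + 8 = 16.5
(Check: W+ + W- = 36 should equal n(n+1)/2 = 36.)
Step 4: Test statistic W = min(W+, W-) = 16.5.
Step 5: Ties in |d|, so use the tie-corrected normal approximation.
        E[W] = n(n+1)/4 = 8*9/4 = 18.
        Tie groups: |d|=1 (t=2), |d|=6 (t=2); sum(t^3 - t) = 12.
        Var[W] = n(n+1)(2n+1)/24 - sum(t^3-t)/48 = 1224/24 - 12/48 = 50.75.
        z = (W - E[W]) / sqrt(Var[W]) = (16.5 - 18) / 7.1239 = -0.2106.
        Two-sided p = 2*Phi(z) = 0.833232.
Step 6: alpha = 0.05. fail to reject H0.

W+ = 19.5, W- = 16.5, W = min = 16.5, p = 0.833232, fail to reject H0.


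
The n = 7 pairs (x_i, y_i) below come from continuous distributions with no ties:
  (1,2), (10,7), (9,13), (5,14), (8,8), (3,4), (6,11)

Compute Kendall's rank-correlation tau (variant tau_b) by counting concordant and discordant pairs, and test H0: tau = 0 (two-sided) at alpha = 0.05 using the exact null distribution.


Step 1: Enumerate the 21 unordered pairs (i,j) with i<j and classify each by sign(x_j-x_i) * sign(y_j-y_i).
  (1,2):dx=+9,dy=+5->C; (1,3):dx=+8,dy=+11->C; (1,4):dx=+4,dy=+12->C; (1,5):dx=+7,dy=+6->C
  (1,6):dx=+2,dy=+2->C; (1,7):dx=+5,dy=+9->C; (2,3):dx=-1,dy=+6->D; (2,4):dx=-5,dy=+7->D
  (2,5):dx=-2,dy=+1->D; (2,6):dx=-7,dy=-3->C; (2,7):dx=-4,dy=+4->D; (3,4):dx=-4,dy=+1->D
  (3,5):dx=-1,dy=-5->C; (3,6):dx=-6,dy=-9->C; (3,7):dx=-3,dy=-2->C; (4,5):dx=+3,dy=-6->D
  (4,6):dx=-2,dy=-10->C; (4,7):dx=+1,dy=-3->D; (5,6):dx=-5,dy=-4->C; (5,7):dx=-2,dy=+3->D
  (6,7):dx=+3,dy=+7->C
Step 2: C = 13, D = 8, total pairs = 21.
Step 3: tau = (C - D)/(n(n-1)/2) = (13 - 8)/21 = 0.238095.
Step 4: Exact two-sided p-value (enumerate n! = 5040 permutations of y under H0): p = 0.561905.
Step 5: alpha = 0.05. fail to reject H0.

tau_b = 0.2381 (C=13, D=8), p = 0.561905, fail to reject H0.


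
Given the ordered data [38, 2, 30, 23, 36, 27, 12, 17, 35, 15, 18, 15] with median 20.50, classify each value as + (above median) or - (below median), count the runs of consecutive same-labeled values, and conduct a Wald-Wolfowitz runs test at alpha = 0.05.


Step 1: Compute median = 20.50; label A = above, B = below.
Labels in order: ABAAAABBABBB  (n_A = 6, n_B = 6)
Step 2: Count runs R = 6.
Step 3: Under H0 (random ordering), E[R] = 2*n_A*n_B/(n_A+n_B) + 1 = 2*6*6/12 + 1 = 7.0000.
        Var[R] = 2*n_A*n_B*(2*n_A*n_B - n_A - n_B) / ((n_A+n_B)^2 * (n_A+n_B-1)) = 4320/1584 = 2.7273.
        SD[R] = 1.6514.
Step 4: Continuity-corrected z = (R + 0.5 - E[R]) / SD[R] = (6 + 0.5 - 7.0000) / 1.6514 = -0.3028.
Step 5: Two-sided p-value via normal approximation = 2*(1 - Phi(|z|)) = 0.762069.
Step 6: alpha = 0.05. fail to reject H0.

R = 6, z = -0.3028, p = 0.762069, fail to reject H0.


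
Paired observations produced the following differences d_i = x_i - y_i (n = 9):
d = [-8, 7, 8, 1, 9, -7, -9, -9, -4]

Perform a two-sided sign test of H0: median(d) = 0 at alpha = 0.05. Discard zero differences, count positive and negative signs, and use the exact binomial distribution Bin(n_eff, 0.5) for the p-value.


Step 1: Discard zero differences. Original n = 9; n_eff = number of nonzero differences = 9.
Nonzero differences (with sign): -8, +7, +8, +1, +9, -7, -9, -9, -4
Step 2: Count signs: positive = 4, negative = 5.
Step 3: Under H0: P(positive) = 0.5, so the number of positives S ~ Bin(9, 0.5).
Step 4: Two-sided exact p-value = sum of Bin(9,0.5) probabilities at or below the observed probability = 1.000000.
Step 5: alpha = 0.05. fail to reject H0.

n_eff = 9, pos = 4, neg = 5, p = 1.000000, fail to reject H0.


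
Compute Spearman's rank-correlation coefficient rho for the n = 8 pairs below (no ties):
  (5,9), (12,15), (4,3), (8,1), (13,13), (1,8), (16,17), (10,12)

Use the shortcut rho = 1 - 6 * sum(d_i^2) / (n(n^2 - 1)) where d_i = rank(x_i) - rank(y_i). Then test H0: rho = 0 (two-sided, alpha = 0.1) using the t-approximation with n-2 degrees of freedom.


Step 1: Rank x and y separately (midranks; no ties here).
rank(x): 5->3, 12->6, 4->2, 8->4, 13->7, 1->1, 16->8, 10->5
rank(y): 9->4, 15->7, 3->2, 1->1, 13->6, 8->3, 17->8, 12->5
Step 2: d_i = R_x(i) - R_y(i); compute d_i^2.
  (3-4)^2=1, (6-7)^2=1, (2-2)^2=0, (4-1)^2=9, (7-6)^2=1, (1-3)^2=4, (8-8)^2=0, (5-5)^2=0
sum(d^2) = 16.
Step 3: rho = 1 - 6*16 / (8*(8^2 - 1)) = 1 - 96/504 = 0.809524.
Step 4: Under H0, t = rho * sqrt((n-2)/(1-rho^2)) = 3.3776 ~ t(6).
Step 5: Two-sided p-value from the t-distribution with 6 df = 0.014903.
Step 6: alpha = 0.1. reject H0.

rho = 0.8095, p = 0.014903, reject H0 at alpha = 0.1.


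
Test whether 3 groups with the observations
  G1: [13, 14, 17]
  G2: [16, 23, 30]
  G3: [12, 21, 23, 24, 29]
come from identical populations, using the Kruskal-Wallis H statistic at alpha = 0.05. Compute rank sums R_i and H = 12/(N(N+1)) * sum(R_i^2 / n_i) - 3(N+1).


Step 1: Combine all N = 11 observations and assign midranks.
sorted (value, group, rank): (12,G3,1), (13,G1,2), (14,G1,3), (16,G2,4), (17,G1,5), (21,G3,6), (23,G2,7.5), (23,G3,7.5), (24,G3,9), (29,G3,10), (30,G2,11)
Step 2: Sum ranks within each group.
R_1 = 10 (n_1 = 3)
R_2 = 22.5 (n_2 = 3)
R_3 = 33.5 (n_3 = 5)
Step 3: H = 12/(N(N+1)) * sum(R_i^2/n_i) - 3(N+1)
     = 12/(11*12) * (10^2/3 + 22.5^2/3 + 33.5^2/5) - 3*12
     = 0.090909 * 426.533 - 36
     = 2.775758.
Step 4: Ties present; correction factor C = 1 - 6/(11^3 - 11) = 0.995455. Corrected H = 2.775758 / 0.995455 = 2.788432.
Step 5: Under H0, H ~ chi^2(2); p-value = 0.248027.
Step 6: alpha = 0.05. fail to reject H0.

H = 2.7884, df = 2, p = 0.248027, fail to reject H0.


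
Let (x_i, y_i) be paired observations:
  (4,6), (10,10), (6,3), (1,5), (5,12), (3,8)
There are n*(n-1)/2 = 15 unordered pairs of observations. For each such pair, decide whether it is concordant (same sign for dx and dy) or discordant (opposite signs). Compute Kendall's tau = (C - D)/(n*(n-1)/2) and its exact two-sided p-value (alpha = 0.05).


Step 1: Enumerate the 15 unordered pairs (i,j) with i<j and classify each by sign(x_j-x_i) * sign(y_j-y_i).
  (1,2):dx=+6,dy=+4->C; (1,3):dx=+2,dy=-3->D; (1,4):dx=-3,dy=-1->C; (1,5):dx=+1,dy=+6->C
  (1,6):dx=-1,dy=+2->D; (2,3):dx=-4,dy=-7->C; (2,4):dx=-9,dy=-5->C; (2,5):dx=-5,dy=+2->D
  (2,6):dx=-7,dy=-2->C; (3,4):dx=-5,dy=+2->D; (3,5):dx=-1,dy=+9->D; (3,6):dx=-3,dy=+5->D
  (4,5):dx=+4,dy=+7->C; (4,6):dx=+2,dy=+3->C; (5,6):dx=-2,dy=-4->C
Step 2: C = 9, D = 6, total pairs = 15.
Step 3: tau = (C - D)/(n(n-1)/2) = (9 - 6)/15 = 0.200000.
Step 4: Exact two-sided p-value (enumerate n! = 720 permutations of y under H0): p = 0.719444.
Step 5: alpha = 0.05. fail to reject H0.

tau_b = 0.2000 (C=9, D=6), p = 0.719444, fail to reject H0.


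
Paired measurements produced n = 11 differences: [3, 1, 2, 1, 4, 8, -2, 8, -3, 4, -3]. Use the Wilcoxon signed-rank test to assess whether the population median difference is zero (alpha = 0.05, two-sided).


Step 1: Drop any zero differences (none here) and take |d_i|.
|d| = [3, 1, 2, 1, 4, 8, 2, 8, 3, 4, 3]
Step 2: Midrank |d_i| (ties get averaged ranks).
ranks: |3|->6, |1|->1.5, |2|->3.5, |1|->1.5, |4|->8.5, |8|->10.5, |2|->3.5, |8|->10.5, |3|->6, |4|->8.5, |3|->6
Step 3: Attach original signs; sum ranks with positive sign and with negative sign.
W+ = 6 + 1.5 + 3.5 + 1.5 + 8.5 + 10.5 + 10.5 + 8.5 = 50.5
W- = 3.5 + 6 + 6 = 15.5
(Check: W+ + W- = 66 should equal n(n+1)/2 = 66.)
Step 4: Test statistic W = min(W+, W-) = 15.5.
Step 5: Ties in |d|, so use the tie-corrected normal approximation.
        E[W] = n(n+1)/4 = 11*12/4 = 33.
        Tie groups: |d|=1 (t=2), |d|=2 (t=2), |d|=3 (t=3), |d|=4 (t=2), |d|=8 (t=2); sum(t^3 - t) = 48.
        Var[W] = n(n+1)(2n+1)/24 - sum(t^3-t)/48 = 3036/24 - 48/48 = 125.5.
        z = (W - E[W]) / sqrt(Var[W]) = (15.5 - 33) / 11.2027 = -1.5621.
        Two-sided p = 2*Phi(z) = 0.118258.
Step 6: alpha = 0.05. fail to reject H0.

W+ = 50.5, W- = 15.5, W = min = 15.5, p = 0.118258, fail to reject H0.


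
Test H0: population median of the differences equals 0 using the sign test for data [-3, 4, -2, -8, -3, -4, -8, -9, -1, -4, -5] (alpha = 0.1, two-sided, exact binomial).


Step 1: Discard zero differences. Original n = 11; n_eff = number of nonzero differences = 11.
Nonzero differences (with sign): -3, +4, -2, -8, -3, -4, -8, -9, -1, -4, -5
Step 2: Count signs: positive = 1, negative = 10.
Step 3: Under H0: P(positive) = 0.5, so the number of positives S ~ Bin(11, 0.5).
Step 4: Two-sided exact p-value = sum of Bin(11,0.5) probabilities at or below the observed probability = 0.011719.
Step 5: alpha = 0.1. reject H0.

n_eff = 11, pos = 1, neg = 10, p = 0.011719, reject H0.


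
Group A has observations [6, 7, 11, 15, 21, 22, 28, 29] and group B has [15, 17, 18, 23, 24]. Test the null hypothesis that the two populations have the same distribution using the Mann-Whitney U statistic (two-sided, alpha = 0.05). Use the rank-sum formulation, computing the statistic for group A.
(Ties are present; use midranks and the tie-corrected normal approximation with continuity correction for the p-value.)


Step 1: Combine and sort all 13 observations; assign midranks.
sorted (value, group): (6,X), (7,X), (11,X), (15,X), (15,Y), (17,Y), (18,Y), (21,X), (22,X), (23,Y), (24,Y), (28,X), (29,X)
ranks: 6->1, 7->2, 11->3, 15->4.5, 15->4.5, 17->6, 18->7, 21->8, 22->9, 23->10, 24->11, 28->12, 29->13
Step 2: Rank sum for X: R1 = 1 + 2 + 3 + 4.5 + 8 + 9 + 12 + 13 = 52.5.
Step 3: U_X = R1 - n1(n1+1)/2 = 52.5 - 8*9/2 = 52.5 - 36 = 16.5.
       U_Y = n1*n2 - U_X = 40 - 16.5 = 23.5.
Step 4: Ties are present, so use the tie-corrected normal approximation (with continuity correction) for the p-value.
Step 5: p-value = 0.660111; compare to alpha = 0.05. fail to reject H0.

U_X = 16.5, p = 0.660111, fail to reject H0 at alpha = 0.05.


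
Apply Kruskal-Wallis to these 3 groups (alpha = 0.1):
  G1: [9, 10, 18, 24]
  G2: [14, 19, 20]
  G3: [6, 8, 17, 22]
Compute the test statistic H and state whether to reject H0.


Step 1: Combine all N = 11 observations and assign midranks.
sorted (value, group, rank): (6,G3,1), (8,G3,2), (9,G1,3), (10,G1,4), (14,G2,5), (17,G3,6), (18,G1,7), (19,G2,8), (20,G2,9), (22,G3,10), (24,G1,11)
Step 2: Sum ranks within each group.
R_1 = 25 (n_1 = 4)
R_2 = 22 (n_2 = 3)
R_3 = 19 (n_3 = 4)
Step 3: H = 12/(N(N+1)) * sum(R_i^2/n_i) - 3(N+1)
     = 12/(11*12) * (25^2/4 + 22^2/3 + 19^2/4) - 3*12
     = 0.090909 * 407.833 - 36
     = 1.075758.
Step 4: No ties, so H is used without correction.
Step 5: Under H0, H ~ chi^2(2); p-value = 0.583986.
Step 6: alpha = 0.1. fail to reject H0.

H = 1.0758, df = 2, p = 0.583986, fail to reject H0.


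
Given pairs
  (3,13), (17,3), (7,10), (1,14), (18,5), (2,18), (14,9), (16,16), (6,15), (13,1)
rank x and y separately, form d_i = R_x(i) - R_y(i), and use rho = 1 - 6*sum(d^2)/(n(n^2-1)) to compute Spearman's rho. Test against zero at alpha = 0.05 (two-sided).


Step 1: Rank x and y separately (midranks; no ties here).
rank(x): 3->3, 17->9, 7->5, 1->1, 18->10, 2->2, 14->7, 16->8, 6->4, 13->6
rank(y): 13->6, 3->2, 10->5, 14->7, 5->3, 18->10, 9->4, 16->9, 15->8, 1->1
Step 2: d_i = R_x(i) - R_y(i); compute d_i^2.
  (3-6)^2=9, (9-2)^2=49, (5-5)^2=0, (1-7)^2=36, (10-3)^2=49, (2-10)^2=64, (7-4)^2=9, (8-9)^2=1, (4-8)^2=16, (6-1)^2=25
sum(d^2) = 258.
Step 3: rho = 1 - 6*258 / (10*(10^2 - 1)) = 1 - 1548/990 = -0.563636.
Step 4: Under H0, t = rho * sqrt((n-2)/(1-rho^2)) = -1.9300 ~ t(8).
Step 5: Two-sided p-value from the t-distribution with 8 df = 0.089724.
Step 6: alpha = 0.05. fail to reject H0.

rho = -0.5636, p = 0.089724, fail to reject H0 at alpha = 0.05.


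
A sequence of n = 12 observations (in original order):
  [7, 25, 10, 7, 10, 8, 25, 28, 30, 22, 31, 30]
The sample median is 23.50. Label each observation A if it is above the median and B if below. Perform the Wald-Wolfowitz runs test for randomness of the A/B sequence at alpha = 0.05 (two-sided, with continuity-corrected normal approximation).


Step 1: Compute median = 23.50; label A = above, B = below.
Labels in order: BABBBBAAABAA  (n_A = 6, n_B = 6)
Step 2: Count runs R = 6.
Step 3: Under H0 (random ordering), E[R] = 2*n_A*n_B/(n_A+n_B) + 1 = 2*6*6/12 + 1 = 7.0000.
        Var[R] = 2*n_A*n_B*(2*n_A*n_B - n_A - n_B) / ((n_A+n_B)^2 * (n_A+n_B-1)) = 4320/1584 = 2.7273.
        SD[R] = 1.6514.
Step 4: Continuity-corrected z = (R + 0.5 - E[R]) / SD[R] = (6 + 0.5 - 7.0000) / 1.6514 = -0.3028.
Step 5: Two-sided p-value via normal approximation = 2*(1 - Phi(|z|)) = 0.762069.
Step 6: alpha = 0.05. fail to reject H0.

R = 6, z = -0.3028, p = 0.762069, fail to reject H0.


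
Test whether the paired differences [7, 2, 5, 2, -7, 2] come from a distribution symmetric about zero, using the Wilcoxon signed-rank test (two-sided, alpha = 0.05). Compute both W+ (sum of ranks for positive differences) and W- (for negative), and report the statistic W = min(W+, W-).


Step 1: Drop any zero differences (none here) and take |d_i|.
|d| = [7, 2, 5, 2, 7, 2]
Step 2: Midrank |d_i| (ties get averaged ranks).
ranks: |7|->5.5, |2|->2, |5|->4, |2|->2, |7|->5.5, |2|->2
Step 3: Attach original signs; sum ranks with positive sign and with negative sign.
W+ = 5.5 + 2 + 4 + 2 + 2 = 15.5
W- = 5.5 = 5.5
(Check: W+ + W- = 21 should equal n(n+1)/2 = 21.)
Step 4: Test statistic W = min(W+, W-) = 5.5.
Step 5: Ties in |d|, so use the tie-corrected normal approximation.
        E[W] = n(n+1)/4 = 6*7/4 = 10.5.
        Tie groups: |d|=2 (t=3), |d|=7 (t=2); sum(t^3 - t) = 30.
        Var[W] = n(n+1)(2n+1)/24 - sum(t^3-t)/48 = 546/24 - 30/48 = 22.125.
        z = (W - E[W]) / sqrt(Var[W]) = (5.5 - 10.5) / 4.7037 = -1.0630.
        Two-sided p = 2*Phi(z) = 0.287787.
Step 6: alpha = 0.05. fail to reject H0.

W+ = 15.5, W- = 5.5, W = min = 5.5, p = 0.287787, fail to reject H0.


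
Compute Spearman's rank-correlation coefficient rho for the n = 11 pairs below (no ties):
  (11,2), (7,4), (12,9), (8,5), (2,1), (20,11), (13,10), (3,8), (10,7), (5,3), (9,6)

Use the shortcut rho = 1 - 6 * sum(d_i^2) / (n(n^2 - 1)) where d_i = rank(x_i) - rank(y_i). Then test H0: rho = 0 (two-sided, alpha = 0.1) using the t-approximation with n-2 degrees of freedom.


Step 1: Rank x and y separately (midranks; no ties here).
rank(x): 11->8, 7->4, 12->9, 8->5, 2->1, 20->11, 13->10, 3->2, 10->7, 5->3, 9->6
rank(y): 2->2, 4->4, 9->9, 5->5, 1->1, 11->11, 10->10, 8->8, 7->7, 3->3, 6->6
Step 2: d_i = R_x(i) - R_y(i); compute d_i^2.
  (8-2)^2=36, (4-4)^2=0, (9-9)^2=0, (5-5)^2=0, (1-1)^2=0, (11-11)^2=0, (10-10)^2=0, (2-8)^2=36, (7-7)^2=0, (3-3)^2=0, (6-6)^2=0
sum(d^2) = 72.
Step 3: rho = 1 - 6*72 / (11*(11^2 - 1)) = 1 - 432/1320 = 0.672727.
Step 4: Under H0, t = rho * sqrt((n-2)/(1-rho^2)) = 2.7277 ~ t(9).
Step 5: Two-sided p-value from the t-distribution with 9 df = 0.023313.
Step 6: alpha = 0.1. reject H0.

rho = 0.6727, p = 0.023313, reject H0 at alpha = 0.1.


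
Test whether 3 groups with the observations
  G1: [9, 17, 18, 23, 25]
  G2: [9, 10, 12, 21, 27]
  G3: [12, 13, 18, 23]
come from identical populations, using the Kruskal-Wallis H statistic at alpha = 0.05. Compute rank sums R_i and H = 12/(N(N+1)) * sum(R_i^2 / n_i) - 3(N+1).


Step 1: Combine all N = 14 observations and assign midranks.
sorted (value, group, rank): (9,G1,1.5), (9,G2,1.5), (10,G2,3), (12,G2,4.5), (12,G3,4.5), (13,G3,6), (17,G1,7), (18,G1,8.5), (18,G3,8.5), (21,G2,10), (23,G1,11.5), (23,G3,11.5), (25,G1,13), (27,G2,14)
Step 2: Sum ranks within each group.
R_1 = 41.5 (n_1 = 5)
R_2 = 33 (n_2 = 5)
R_3 = 30.5 (n_3 = 4)
Step 3: H = 12/(N(N+1)) * sum(R_i^2/n_i) - 3(N+1)
     = 12/(14*15) * (41.5^2/5 + 33^2/5 + 30.5^2/4) - 3*15
     = 0.057143 * 794.812 - 45
     = 0.417857.
Step 4: Ties present; correction factor C = 1 - 24/(14^3 - 14) = 0.991209. Corrected H = 0.417857 / 0.991209 = 0.421563.
Step 5: Under H0, H ~ chi^2(2); p-value = 0.809951.
Step 6: alpha = 0.05. fail to reject H0.

H = 0.4216, df = 2, p = 0.809951, fail to reject H0.


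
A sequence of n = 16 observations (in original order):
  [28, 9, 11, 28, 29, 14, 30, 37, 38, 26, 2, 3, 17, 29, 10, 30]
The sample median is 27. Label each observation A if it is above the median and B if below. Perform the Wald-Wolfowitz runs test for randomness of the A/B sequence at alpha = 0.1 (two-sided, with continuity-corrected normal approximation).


Step 1: Compute median = 27; label A = above, B = below.
Labels in order: ABBAABAAABBBBABA  (n_A = 8, n_B = 8)
Step 2: Count runs R = 9.
Step 3: Under H0 (random ordering), E[R] = 2*n_A*n_B/(n_A+n_B) + 1 = 2*8*8/16 + 1 = 9.0000.
        Var[R] = 2*n_A*n_B*(2*n_A*n_B - n_A - n_B) / ((n_A+n_B)^2 * (n_A+n_B-1)) = 14336/3840 = 3.7333.
        SD[R] = 1.9322.
Step 4: R = E[R], so z = 0 with no continuity correction.
Step 5: Two-sided p-value via normal approximation = 2*(1 - Phi(|z|)) = 1.000000.
Step 6: alpha = 0.1. fail to reject H0.

R = 9, z = 0.0000, p = 1.000000, fail to reject H0.


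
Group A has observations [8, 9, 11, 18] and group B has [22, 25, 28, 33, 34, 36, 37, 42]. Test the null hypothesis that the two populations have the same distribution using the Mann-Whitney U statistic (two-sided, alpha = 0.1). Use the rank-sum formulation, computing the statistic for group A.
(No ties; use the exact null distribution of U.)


Step 1: Combine and sort all 12 observations; assign midranks.
sorted (value, group): (8,X), (9,X), (11,X), (18,X), (22,Y), (25,Y), (28,Y), (33,Y), (34,Y), (36,Y), (37,Y), (42,Y)
ranks: 8->1, 9->2, 11->3, 18->4, 22->5, 25->6, 28->7, 33->8, 34->9, 36->10, 37->11, 42->12
Step 2: Rank sum for X: R1 = 1 + 2 + 3 + 4 = 10.
Step 3: U_X = R1 - n1(n1+1)/2 = 10 - 4*5/2 = 10 - 10 = 0.
       U_Y = n1*n2 - U_X = 32 - 0 = 32.
Step 4: No ties, so the exact null distribution of U (based on enumerating the C(12,4) = 495 equally likely rank assignments) gives the two-sided p-value.
Step 5: p-value = 0.004040; compare to alpha = 0.1. reject H0.

U_X = 0, p = 0.004040, reject H0 at alpha = 0.1.


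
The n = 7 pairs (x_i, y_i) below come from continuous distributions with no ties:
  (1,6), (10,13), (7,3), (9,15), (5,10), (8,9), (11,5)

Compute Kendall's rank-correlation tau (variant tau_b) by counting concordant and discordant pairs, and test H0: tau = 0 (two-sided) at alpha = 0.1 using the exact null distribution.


Step 1: Enumerate the 21 unordered pairs (i,j) with i<j and classify each by sign(x_j-x_i) * sign(y_j-y_i).
  (1,2):dx=+9,dy=+7->C; (1,3):dx=+6,dy=-3->D; (1,4):dx=+8,dy=+9->C; (1,5):dx=+4,dy=+4->C
  (1,6):dx=+7,dy=+3->C; (1,7):dx=+10,dy=-1->D; (2,3):dx=-3,dy=-10->C; (2,4):dx=-1,dy=+2->D
  (2,5):dx=-5,dy=-3->C; (2,6):dx=-2,dy=-4->C; (2,7):dx=+1,dy=-8->D; (3,4):dx=+2,dy=+12->C
  (3,5):dx=-2,dy=+7->D; (3,6):dx=+1,dy=+6->C; (3,7):dx=+4,dy=+2->C; (4,5):dx=-4,dy=-5->C
  (4,6):dx=-1,dy=-6->C; (4,7):dx=+2,dy=-10->D; (5,6):dx=+3,dy=-1->D; (5,7):dx=+6,dy=-5->D
  (6,7):dx=+3,dy=-4->D
Step 2: C = 12, D = 9, total pairs = 21.
Step 3: tau = (C - D)/(n(n-1)/2) = (12 - 9)/21 = 0.142857.
Step 4: Exact two-sided p-value (enumerate n! = 5040 permutations of y under H0): p = 0.772619.
Step 5: alpha = 0.1. fail to reject H0.

tau_b = 0.1429 (C=12, D=9), p = 0.772619, fail to reject H0.


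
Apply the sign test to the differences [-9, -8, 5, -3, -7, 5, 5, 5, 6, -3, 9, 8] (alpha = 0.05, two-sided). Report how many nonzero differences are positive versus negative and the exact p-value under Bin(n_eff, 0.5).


Step 1: Discard zero differences. Original n = 12; n_eff = number of nonzero differences = 12.
Nonzero differences (with sign): -9, -8, +5, -3, -7, +5, +5, +5, +6, -3, +9, +8
Step 2: Count signs: positive = 7, negative = 5.
Step 3: Under H0: P(positive) = 0.5, so the number of positives S ~ Bin(12, 0.5).
Step 4: Two-sided exact p-value = sum of Bin(12,0.5) probabilities at or below the observed probability = 0.774414.
Step 5: alpha = 0.05. fail to reject H0.

n_eff = 12, pos = 7, neg = 5, p = 0.774414, fail to reject H0.


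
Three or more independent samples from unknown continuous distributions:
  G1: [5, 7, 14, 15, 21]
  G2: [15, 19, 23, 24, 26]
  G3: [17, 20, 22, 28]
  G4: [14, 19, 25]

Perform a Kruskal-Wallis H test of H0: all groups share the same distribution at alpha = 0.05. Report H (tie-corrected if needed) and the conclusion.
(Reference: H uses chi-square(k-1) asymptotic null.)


Step 1: Combine all N = 17 observations and assign midranks.
sorted (value, group, rank): (5,G1,1), (7,G1,2), (14,G1,3.5), (14,G4,3.5), (15,G1,5.5), (15,G2,5.5), (17,G3,7), (19,G2,8.5), (19,G4,8.5), (20,G3,10), (21,G1,11), (22,G3,12), (23,G2,13), (24,G2,14), (25,G4,15), (26,G2,16), (28,G3,17)
Step 2: Sum ranks within each group.
R_1 = 23 (n_1 = 5)
R_2 = 57 (n_2 = 5)
R_3 = 46 (n_3 = 4)
R_4 = 27 (n_4 = 3)
Step 3: H = 12/(N(N+1)) * sum(R_i^2/n_i) - 3(N+1)
     = 12/(17*18) * (23^2/5 + 57^2/5 + 46^2/4 + 27^2/3) - 3*18
     = 0.039216 * 1527.6 - 54
     = 5.905882.
Step 4: Ties present; correction factor C = 1 - 18/(17^3 - 17) = 0.996324. Corrected H = 5.905882 / 0.996324 = 5.927675.
Step 5: Under H0, H ~ chi^2(3); p-value = 0.115182.
Step 6: alpha = 0.05. fail to reject H0.

H = 5.9277, df = 3, p = 0.115182, fail to reject H0.
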